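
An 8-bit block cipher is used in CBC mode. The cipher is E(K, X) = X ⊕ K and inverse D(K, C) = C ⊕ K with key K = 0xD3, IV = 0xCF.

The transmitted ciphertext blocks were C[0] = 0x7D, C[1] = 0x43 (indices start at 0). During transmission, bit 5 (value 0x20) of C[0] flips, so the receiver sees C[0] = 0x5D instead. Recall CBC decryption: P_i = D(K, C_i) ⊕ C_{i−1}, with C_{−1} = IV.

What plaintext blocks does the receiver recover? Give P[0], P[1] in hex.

Only C[0] changed, to 0x5D. In CBC, a change in C_i garbles P_i and flips the same bit in P_{i+1}. Decrypting the received ciphertext:
P[0]: D(K, 0x5D) = 0x8E; 0x8E ⊕ 0xCF = 0x41.
P[1]: D(K, 0x43) = 0x90; 0x90 ⊕ 0x5D = 0xCD.
Blocks that differ from the original plaintext: P[0], P[1].

P[0] = 0x41, P[1] = 0xCD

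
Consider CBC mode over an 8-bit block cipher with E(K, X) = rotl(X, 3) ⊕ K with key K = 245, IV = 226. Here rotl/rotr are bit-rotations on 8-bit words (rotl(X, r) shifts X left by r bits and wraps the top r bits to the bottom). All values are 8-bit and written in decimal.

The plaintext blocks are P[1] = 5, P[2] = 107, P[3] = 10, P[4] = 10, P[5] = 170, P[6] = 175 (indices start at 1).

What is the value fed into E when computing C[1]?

231

CBC encryption: C_i = E(K, P_i ⊕ C_{i−1}), with C_{0} = IV.
C[1]: P[1] ⊕ 226 = 231; E(K, 231) = 202.
So the input to E for block [1] is 231.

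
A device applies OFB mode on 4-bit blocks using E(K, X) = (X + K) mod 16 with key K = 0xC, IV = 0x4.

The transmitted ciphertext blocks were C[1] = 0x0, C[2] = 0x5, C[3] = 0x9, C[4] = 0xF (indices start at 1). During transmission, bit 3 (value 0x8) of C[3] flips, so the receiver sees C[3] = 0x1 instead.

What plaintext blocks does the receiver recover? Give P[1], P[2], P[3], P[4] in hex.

P[1] = 0x0, P[2] = 0x9, P[3] = 0x9, P[4] = 0xB

OFB decryption: S_i = E(K, S_{i−1}) with S_{0} = IV; P_i = C_i ⊕ S_i.
Only C[3] changed, to 0x1. In OFB, a change in C_i flips the same bit in P_i only; the keystream is unaffected. Decrypting the received ciphertext:
P[1]: S = E(K, 0x4) = 0x0; 0x0 ⊕ 0x0 = 0x0.
P[2]: S = E(K, 0x0) = 0xC; 0x5 ⊕ 0xC = 0x9.
P[3]: S = E(K, 0xC) = 0x8; 0x1 ⊕ 0x8 = 0x9.
P[4]: S = E(K, 0x8) = 0x4; 0xF ⊕ 0x4 = 0xB.
Blocks that differ from the original plaintext: P[3].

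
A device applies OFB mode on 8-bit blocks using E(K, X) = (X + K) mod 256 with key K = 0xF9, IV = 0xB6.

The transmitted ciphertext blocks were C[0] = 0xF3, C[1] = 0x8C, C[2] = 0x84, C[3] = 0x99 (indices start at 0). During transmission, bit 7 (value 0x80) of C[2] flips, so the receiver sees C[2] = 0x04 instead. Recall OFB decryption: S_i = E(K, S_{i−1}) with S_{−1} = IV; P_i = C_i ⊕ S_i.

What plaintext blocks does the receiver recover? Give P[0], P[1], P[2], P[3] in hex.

Only C[2] changed, to 0x04. In OFB, a change in C_i flips the same bit in P_i only; the keystream is unaffected. Decrypting the received ciphertext:
P[0]: S = E(K, 0xB6) = 0xAF; 0xF3 ⊕ 0xAF = 0x5C.
P[1]: S = E(K, 0xAF) = 0xA8; 0x8C ⊕ 0xA8 = 0x24.
P[2]: S = E(K, 0xA8) = 0xA1; 0x04 ⊕ 0xA1 = 0xA5.
P[3]: S = E(K, 0xA1) = 0x9A; 0x99 ⊕ 0x9A = 0x03.
Blocks that differ from the original plaintext: P[2].

P[0] = 0x5C, P[1] = 0x24, P[2] = 0xA5, P[3] = 0x03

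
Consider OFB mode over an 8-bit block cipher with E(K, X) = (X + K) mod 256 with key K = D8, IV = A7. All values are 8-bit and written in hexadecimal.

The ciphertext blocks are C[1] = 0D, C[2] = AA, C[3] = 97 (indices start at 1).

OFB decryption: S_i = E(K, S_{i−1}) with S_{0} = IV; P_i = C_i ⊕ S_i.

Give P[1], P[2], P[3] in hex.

P[1] = 72, P[2] = FD, P[3] = B8

P[1]: S = E(K, A7) = 7F; 0D ⊕ 7F = 72.
P[2]: S = E(K, 7F) = 57; AA ⊕ 57 = FD.
P[3]: S = E(K, 57) = 2F; 97 ⊕ 2F = B8.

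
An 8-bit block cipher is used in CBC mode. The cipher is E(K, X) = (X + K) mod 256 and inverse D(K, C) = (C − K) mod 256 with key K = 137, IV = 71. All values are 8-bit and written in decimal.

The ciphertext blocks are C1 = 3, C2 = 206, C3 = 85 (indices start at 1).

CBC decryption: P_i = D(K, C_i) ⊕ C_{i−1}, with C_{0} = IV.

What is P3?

P3 = 2

P3: D(K, 85) = 204; 204 ⊕ 206 = 2.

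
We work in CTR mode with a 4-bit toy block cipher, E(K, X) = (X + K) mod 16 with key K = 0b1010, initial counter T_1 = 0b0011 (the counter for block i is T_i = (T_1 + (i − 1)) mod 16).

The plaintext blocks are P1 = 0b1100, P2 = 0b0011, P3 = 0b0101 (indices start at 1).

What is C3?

CTR encryption: S_i = E(K, T_i) where T_i is the counter for block i; C_i = P_i ⊕ S_i.
C1: T = 0b0011, S = E(K, T) = 0b1101; 0b1100 ⊕ 0b1101 = 0b0001.
C2: T = 0b0100, S = E(K, T) = 0b1110; 0b0011 ⊕ 0b1110 = 0b1101.
C3: T = 0b0101, S = E(K, T) = 0b1111; 0b0101 ⊕ 0b1111 = 0b1010.

C3 = 0b1010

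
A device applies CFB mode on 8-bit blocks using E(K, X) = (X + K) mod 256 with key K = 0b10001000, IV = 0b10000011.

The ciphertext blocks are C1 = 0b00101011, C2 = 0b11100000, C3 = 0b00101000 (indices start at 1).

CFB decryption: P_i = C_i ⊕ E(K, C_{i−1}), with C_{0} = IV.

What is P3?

P3 = 0b01000000

P3: E(K, 0b11100000) = 0b01101000; 0b00101000 ⊕ 0b01101000 = 0b01000000.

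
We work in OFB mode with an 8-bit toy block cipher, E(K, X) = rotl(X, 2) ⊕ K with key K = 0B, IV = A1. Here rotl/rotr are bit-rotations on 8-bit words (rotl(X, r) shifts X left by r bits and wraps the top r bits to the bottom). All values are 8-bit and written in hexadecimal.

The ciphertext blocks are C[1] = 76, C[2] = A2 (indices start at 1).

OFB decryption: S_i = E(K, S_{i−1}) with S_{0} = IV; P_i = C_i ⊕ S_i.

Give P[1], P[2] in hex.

P[1] = FB, P[2] = 9F

P[1]: S = E(K, A1) = 8D; 76 ⊕ 8D = FB.
P[2]: S = E(K, 8D) = 3D; A2 ⊕ 3D = 9F.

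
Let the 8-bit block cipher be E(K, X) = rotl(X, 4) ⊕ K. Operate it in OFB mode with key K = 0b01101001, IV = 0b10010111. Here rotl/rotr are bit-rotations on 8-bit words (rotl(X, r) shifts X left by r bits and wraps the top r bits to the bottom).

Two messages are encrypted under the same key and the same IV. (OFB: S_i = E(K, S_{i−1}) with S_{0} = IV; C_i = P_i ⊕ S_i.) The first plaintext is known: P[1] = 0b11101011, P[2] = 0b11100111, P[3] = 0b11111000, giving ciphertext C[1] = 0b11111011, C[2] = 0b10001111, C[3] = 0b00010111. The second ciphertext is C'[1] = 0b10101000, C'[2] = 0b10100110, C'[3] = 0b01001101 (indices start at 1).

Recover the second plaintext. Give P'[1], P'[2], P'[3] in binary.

P'[1] = 0b10111000, P'[2] = 0b11001110, P'[3] = 0b10100010

In OFB with a reused IV, both messages share the same keystream S_i, so C_i ⊕ C'_i = P_i ⊕ P'_i and thus P'_i = P_i ⊕ C_i ⊕ C'_i.
P'[1]: 0b11101011 ⊕ 0b11111011 ⊕ 0b10101000 = 0b10111000.
P'[2]: 0b11100111 ⊕ 0b10001111 ⊕ 0b10100110 = 0b11001110.
P'[3]: 0b11111000 ⊕ 0b00010111 ⊕ 0b01001101 = 0b10100010.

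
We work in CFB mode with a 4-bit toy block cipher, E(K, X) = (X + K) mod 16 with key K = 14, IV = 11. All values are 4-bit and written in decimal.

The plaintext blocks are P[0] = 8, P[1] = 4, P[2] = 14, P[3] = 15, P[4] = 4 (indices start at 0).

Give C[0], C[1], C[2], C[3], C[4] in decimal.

CFB encryption: C_i = P_i ⊕ E(K, C_{i−1}), with C_{−1} = IV.
C[0]: E(K, 11) = 9; 8 ⊕ 9 = 1.
C[1]: E(K, 1) = 15; 4 ⊕ 15 = 11.
C[2]: E(K, 11) = 9; 14 ⊕ 9 = 7.
C[3]: E(K, 7) = 5; 15 ⊕ 5 = 10.
C[4]: E(K, 10) = 8; 4 ⊕ 8 = 12.

C[0] = 1, C[1] = 11, C[2] = 7, C[3] = 10, C[4] = 12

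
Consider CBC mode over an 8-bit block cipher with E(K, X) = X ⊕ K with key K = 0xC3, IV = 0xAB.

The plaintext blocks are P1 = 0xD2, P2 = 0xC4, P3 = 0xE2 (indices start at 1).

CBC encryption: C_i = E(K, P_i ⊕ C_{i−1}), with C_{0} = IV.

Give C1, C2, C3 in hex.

C1 = 0xBA, C2 = 0xBD, C3 = 0x9C

C1: P1 ⊕ 0xAB = 0x79; E(K, 0x79) = 0xBA.
C2: P2 ⊕ 0xBA = 0x7E; E(K, 0x7E) = 0xBD.
C3: P3 ⊕ 0xBD = 0x5F; E(K, 0x5F) = 0x9C.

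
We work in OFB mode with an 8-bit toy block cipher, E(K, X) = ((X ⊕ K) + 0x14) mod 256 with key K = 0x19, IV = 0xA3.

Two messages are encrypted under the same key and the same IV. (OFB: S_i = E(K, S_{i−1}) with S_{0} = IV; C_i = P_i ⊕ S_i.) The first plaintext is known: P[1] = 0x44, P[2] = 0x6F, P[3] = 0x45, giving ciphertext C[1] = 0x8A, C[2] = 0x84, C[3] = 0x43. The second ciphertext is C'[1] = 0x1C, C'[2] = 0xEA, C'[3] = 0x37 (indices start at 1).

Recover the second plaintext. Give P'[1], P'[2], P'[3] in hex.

In OFB with a reused IV, both messages share the same keystream S_i, so C_i ⊕ C'_i = P_i ⊕ P'_i and thus P'_i = P_i ⊕ C_i ⊕ C'_i.
P'[1]: 0x44 ⊕ 0x8A ⊕ 0x1C = 0xD2.
P'[2]: 0x6F ⊕ 0x84 ⊕ 0xEA = 0x01.
P'[3]: 0x45 ⊕ 0x43 ⊕ 0x37 = 0x31.

P'[1] = 0xD2, P'[2] = 0x01, P'[3] = 0x31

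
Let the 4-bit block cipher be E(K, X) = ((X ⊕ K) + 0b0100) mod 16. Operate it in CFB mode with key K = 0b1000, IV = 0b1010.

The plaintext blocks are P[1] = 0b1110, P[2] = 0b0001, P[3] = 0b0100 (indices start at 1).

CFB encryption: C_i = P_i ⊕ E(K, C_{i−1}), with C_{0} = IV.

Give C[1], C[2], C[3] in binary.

C[1]: E(K, 0b1010) = 0b0110; 0b1110 ⊕ 0b0110 = 0b1000.
C[2]: E(K, 0b1000) = 0b0100; 0b0001 ⊕ 0b0100 = 0b0101.
C[3]: E(K, 0b0101) = 0b0001; 0b0100 ⊕ 0b0001 = 0b0101.

C[1] = 0b1000, C[2] = 0b0101, C[3] = 0b0101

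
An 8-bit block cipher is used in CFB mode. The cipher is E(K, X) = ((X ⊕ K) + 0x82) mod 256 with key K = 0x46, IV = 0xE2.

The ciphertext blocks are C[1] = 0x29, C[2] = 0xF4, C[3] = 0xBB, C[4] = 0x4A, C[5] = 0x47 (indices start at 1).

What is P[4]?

P[4] = 0x35

CFB decryption: P_i = C_i ⊕ E(K, C_{i−1}), with C_{0} = IV.
P[4]: E(K, 0xBB) = 0x7F; 0x4A ⊕ 0x7F = 0x35.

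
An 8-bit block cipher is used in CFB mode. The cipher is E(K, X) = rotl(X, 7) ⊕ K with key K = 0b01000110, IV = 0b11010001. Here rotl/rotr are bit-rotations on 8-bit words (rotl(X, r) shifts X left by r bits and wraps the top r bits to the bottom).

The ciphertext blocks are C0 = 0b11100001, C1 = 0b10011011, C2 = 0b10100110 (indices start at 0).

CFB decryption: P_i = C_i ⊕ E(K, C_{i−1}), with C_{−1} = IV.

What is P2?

P2 = 0b00101101

P2: E(K, 0b10011011) = 0b10001011; 0b10100110 ⊕ 0b10001011 = 0b00101101.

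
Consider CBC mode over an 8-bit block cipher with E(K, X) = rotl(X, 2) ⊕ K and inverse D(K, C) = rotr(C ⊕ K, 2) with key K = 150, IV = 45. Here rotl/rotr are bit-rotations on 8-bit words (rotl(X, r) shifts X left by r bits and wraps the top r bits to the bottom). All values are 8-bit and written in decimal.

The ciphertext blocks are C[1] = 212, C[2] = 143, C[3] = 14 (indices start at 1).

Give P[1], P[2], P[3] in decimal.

P[1] = 189, P[2] = 146, P[3] = 169

CBC decryption: P_i = D(K, C_i) ⊕ C_{i−1}, with C_{0} = IV.
P[1]: D(K, 212) = 144; 144 ⊕ 45 = 189.
P[2]: D(K, 143) = 70; 70 ⊕ 212 = 146.
P[3]: D(K, 14) = 38; 38 ⊕ 143 = 169.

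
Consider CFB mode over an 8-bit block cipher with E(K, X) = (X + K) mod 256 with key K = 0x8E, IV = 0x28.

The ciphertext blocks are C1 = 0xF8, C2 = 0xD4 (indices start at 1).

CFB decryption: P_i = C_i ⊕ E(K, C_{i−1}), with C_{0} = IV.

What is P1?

P1 = 0x4E

P1: E(K, 0x28) = 0xB6; 0xF8 ⊕ 0xB6 = 0x4E.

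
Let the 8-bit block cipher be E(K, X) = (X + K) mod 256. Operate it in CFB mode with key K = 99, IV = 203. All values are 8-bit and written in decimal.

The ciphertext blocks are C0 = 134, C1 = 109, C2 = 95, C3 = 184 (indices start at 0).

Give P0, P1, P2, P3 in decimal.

P0 = 168, P1 = 132, P2 = 143, P3 = 122

CFB decryption: P_i = C_i ⊕ E(K, C_{i−1}), with C_{−1} = IV.
P0: E(K, 203) = 46; 134 ⊕ 46 = 168.
P1: E(K, 134) = 233; 109 ⊕ 233 = 132.
P2: E(K, 109) = 208; 95 ⊕ 208 = 143.
P3: E(K, 95) = 194; 184 ⊕ 194 = 122.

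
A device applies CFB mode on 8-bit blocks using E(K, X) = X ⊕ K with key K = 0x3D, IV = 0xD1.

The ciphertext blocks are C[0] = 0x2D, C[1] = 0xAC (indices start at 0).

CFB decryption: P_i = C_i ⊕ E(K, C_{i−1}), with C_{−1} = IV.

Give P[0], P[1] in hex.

P[0] = 0xC1, P[1] = 0xBC

P[0]: E(K, 0xD1) = 0xEC; 0x2D ⊕ 0xEC = 0xC1.
P[1]: E(K, 0x2D) = 0x10; 0xAC ⊕ 0x10 = 0xBC.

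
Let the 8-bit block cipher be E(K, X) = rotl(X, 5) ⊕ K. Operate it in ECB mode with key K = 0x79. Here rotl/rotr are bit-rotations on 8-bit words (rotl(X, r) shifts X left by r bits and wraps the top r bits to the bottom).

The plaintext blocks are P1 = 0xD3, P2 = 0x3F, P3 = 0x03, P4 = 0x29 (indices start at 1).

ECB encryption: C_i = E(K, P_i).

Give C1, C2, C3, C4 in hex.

C1: E(K, 0xD3) = 0x03.
C2: E(K, 0x3F) = 0x9E.
C3: E(K, 0x03) = 0x19.
C4: E(K, 0x29) = 0x5C.

C1 = 0x03, C2 = 0x9E, C3 = 0x19, C4 = 0x5C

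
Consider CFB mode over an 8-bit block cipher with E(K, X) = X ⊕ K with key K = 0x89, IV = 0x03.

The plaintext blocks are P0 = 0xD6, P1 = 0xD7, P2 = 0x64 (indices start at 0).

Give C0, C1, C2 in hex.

CFB encryption: C_i = P_i ⊕ E(K, C_{i−1}), with C_{−1} = IV.
C0: E(K, 0x03) = 0x8A; 0xD6 ⊕ 0x8A = 0x5C.
C1: E(K, 0x5C) = 0xD5; 0xD7 ⊕ 0xD5 = 0x02.
C2: E(K, 0x02) = 0x8B; 0x64 ⊕ 0x8B = 0xEF.

C0 = 0x5C, C1 = 0x02, C2 = 0xEF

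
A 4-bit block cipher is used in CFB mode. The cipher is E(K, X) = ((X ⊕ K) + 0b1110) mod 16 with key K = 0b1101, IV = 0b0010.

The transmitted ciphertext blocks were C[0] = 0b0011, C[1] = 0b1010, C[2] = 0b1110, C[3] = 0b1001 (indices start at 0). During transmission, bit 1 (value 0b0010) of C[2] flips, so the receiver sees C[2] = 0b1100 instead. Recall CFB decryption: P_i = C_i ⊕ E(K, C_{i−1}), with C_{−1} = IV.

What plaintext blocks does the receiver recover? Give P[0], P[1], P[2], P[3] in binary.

Only C[2] changed, to 0b1100. In CFB, a change in C_i flips the same bit in P_i and garbles P_{i+1}. Decrypting the received ciphertext:
P[0]: E(K, 0b0010) = 0b1101; 0b0011 ⊕ 0b1101 = 0b1110.
P[1]: E(K, 0b0011) = 0b1100; 0b1010 ⊕ 0b1100 = 0b0110.
P[2]: E(K, 0b1010) = 0b0101; 0b1100 ⊕ 0b0101 = 0b1001.
P[3]: E(K, 0b1100) = 0b1111; 0b1001 ⊕ 0b1111 = 0b0110.
Blocks that differ from the original plaintext: P[2], P[3].

P[0] = 0b1110, P[1] = 0b0110, P[2] = 0b1001, P[3] = 0b0110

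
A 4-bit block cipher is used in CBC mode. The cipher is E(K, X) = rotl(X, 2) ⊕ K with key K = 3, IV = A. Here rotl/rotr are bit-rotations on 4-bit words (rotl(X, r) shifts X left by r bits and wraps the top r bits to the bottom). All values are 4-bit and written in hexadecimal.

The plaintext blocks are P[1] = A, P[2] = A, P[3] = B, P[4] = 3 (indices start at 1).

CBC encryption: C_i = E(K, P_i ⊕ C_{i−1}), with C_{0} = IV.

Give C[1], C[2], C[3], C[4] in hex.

C[1]: P[1] ⊕ A = 0; E(K, 0) = 3.
C[2]: P[2] ⊕ 3 = 9; E(K, 9) = 5.
C[3]: P[3] ⊕ 5 = E; E(K, E) = 8.
C[4]: P[4] ⊕ 8 = B; E(K, B) = D.

C[1] = 3, C[2] = 5, C[3] = 8, C[4] = D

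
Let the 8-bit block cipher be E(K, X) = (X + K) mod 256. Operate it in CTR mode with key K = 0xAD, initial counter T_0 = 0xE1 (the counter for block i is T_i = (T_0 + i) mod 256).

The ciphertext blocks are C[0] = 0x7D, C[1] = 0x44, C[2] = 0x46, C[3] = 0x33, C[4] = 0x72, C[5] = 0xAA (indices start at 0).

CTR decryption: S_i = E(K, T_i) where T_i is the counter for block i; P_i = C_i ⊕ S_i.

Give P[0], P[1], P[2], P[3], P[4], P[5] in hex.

P[0] = 0xF3, P[1] = 0xCB, P[2] = 0xD6, P[3] = 0xA2, P[4] = 0xE0, P[5] = 0x39

P[0]: T = 0xE1, S = E(K, T) = 0x8E; 0x7D ⊕ 0x8E = 0xF3.
P[1]: T = 0xE2, S = E(K, T) = 0x8F; 0x44 ⊕ 0x8F = 0xCB.
P[2]: T = 0xE3, S = E(K, T) = 0x90; 0x46 ⊕ 0x90 = 0xD6.
P[3]: T = 0xE4, S = E(K, T) = 0x91; 0x33 ⊕ 0x91 = 0xA2.
P[4]: T = 0xE5, S = E(K, T) = 0x92; 0x72 ⊕ 0x92 = 0xE0.
P[5]: T = 0xE6, S = E(K, T) = 0x93; 0xAA ⊕ 0x93 = 0x39.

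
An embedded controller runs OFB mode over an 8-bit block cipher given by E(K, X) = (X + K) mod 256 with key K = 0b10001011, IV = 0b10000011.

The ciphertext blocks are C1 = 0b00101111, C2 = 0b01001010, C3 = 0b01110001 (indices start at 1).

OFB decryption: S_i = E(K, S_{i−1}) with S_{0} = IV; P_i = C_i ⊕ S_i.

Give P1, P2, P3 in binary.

P1: S = E(K, 0b10000011) = 0b00001110; 0b00101111 ⊕ 0b00001110 = 0b00100001.
P2: S = E(K, 0b00001110) = 0b10011001; 0b01001010 ⊕ 0b10011001 = 0b11010011.
P3: S = E(K, 0b10011001) = 0b00100100; 0b01110001 ⊕ 0b00100100 = 0b01010101.

P1 = 0b00100001, P2 = 0b11010011, P3 = 0b01010101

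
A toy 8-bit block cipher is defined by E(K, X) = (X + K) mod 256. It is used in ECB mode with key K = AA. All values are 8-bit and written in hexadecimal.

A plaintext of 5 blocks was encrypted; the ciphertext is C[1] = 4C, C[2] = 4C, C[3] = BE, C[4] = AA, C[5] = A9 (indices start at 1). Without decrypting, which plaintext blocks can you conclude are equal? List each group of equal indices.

P[1] = P[2]

ECB encrypts each block independently with the same key, so equal ciphertext blocks imply equal plaintext blocks.
C[1] = C[2] = 4C, so P[1] = P[2].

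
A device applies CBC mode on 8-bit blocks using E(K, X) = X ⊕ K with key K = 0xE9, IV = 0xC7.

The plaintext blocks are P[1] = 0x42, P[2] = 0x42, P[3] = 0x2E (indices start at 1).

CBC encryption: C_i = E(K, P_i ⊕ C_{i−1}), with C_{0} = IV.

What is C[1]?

C[1] = 0x6C

C[1]: P[1] ⊕ 0xC7 = 0x85; E(K, 0x85) = 0x6C.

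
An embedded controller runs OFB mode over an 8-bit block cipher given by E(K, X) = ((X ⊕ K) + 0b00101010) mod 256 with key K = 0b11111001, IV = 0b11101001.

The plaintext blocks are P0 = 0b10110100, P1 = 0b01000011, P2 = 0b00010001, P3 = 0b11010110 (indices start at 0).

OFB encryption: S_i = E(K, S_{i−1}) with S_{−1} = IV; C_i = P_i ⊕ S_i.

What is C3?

C3 = 0b00100111

C0: S = E(K, 0b11101001) = 0b00111010; 0b10110100 ⊕ 0b00111010 = 0b10001110.
C1: S = E(K, 0b00111010) = 0b11101101; 0b01000011 ⊕ 0b11101101 = 0b10101110.
C2: S = E(K, 0b11101101) = 0b00111110; 0b00010001 ⊕ 0b00111110 = 0b00101111.
C3: S = E(K, 0b00111110) = 0b11110001; 0b11010110 ⊕ 0b11110001 = 0b00100111.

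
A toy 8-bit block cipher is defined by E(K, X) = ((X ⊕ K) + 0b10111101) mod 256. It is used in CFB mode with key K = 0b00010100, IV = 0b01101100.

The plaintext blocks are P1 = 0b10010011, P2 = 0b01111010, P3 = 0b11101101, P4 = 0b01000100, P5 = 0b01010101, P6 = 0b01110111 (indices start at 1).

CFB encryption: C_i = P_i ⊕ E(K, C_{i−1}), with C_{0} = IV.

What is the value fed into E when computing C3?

0b00010101

C1: E(K, 0b01101100) = 0b00110101; 0b10010011 ⊕ 0b00110101 = 0b10100110.
C2: E(K, 0b10100110) = 0b01101111; 0b01111010 ⊕ 0b01101111 = 0b00010101.
C3: E(K, 0b00010101) = 0b10111110; 0b11101101 ⊕ 0b10111110 = 0b01010011.
So the input to E for block 3 is 0b00010101.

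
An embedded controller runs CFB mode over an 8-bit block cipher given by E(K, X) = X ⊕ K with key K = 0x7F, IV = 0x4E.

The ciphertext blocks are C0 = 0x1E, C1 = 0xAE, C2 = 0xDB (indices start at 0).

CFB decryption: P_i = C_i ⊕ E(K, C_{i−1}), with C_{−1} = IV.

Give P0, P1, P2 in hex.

P0 = 0x2F, P1 = 0xCF, P2 = 0x0A

P0: E(K, 0x4E) = 0x31; 0x1E ⊕ 0x31 = 0x2F.
P1: E(K, 0x1E) = 0x61; 0xAE ⊕ 0x61 = 0xCF.
P2: E(K, 0xAE) = 0xD1; 0xDB ⊕ 0xD1 = 0x0A.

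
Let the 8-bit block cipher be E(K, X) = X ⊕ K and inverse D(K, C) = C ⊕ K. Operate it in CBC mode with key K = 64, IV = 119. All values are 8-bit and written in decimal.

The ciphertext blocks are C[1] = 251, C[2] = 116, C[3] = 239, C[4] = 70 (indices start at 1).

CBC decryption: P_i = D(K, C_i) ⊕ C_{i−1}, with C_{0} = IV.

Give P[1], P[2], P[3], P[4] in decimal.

P[1]: D(K, 251) = 187; 187 ⊕ 119 = 204.
P[2]: D(K, 116) = 52; 52 ⊕ 251 = 207.
P[3]: D(K, 239) = 175; 175 ⊕ 116 = 219.
P[4]: D(K, 70) = 6; 6 ⊕ 239 = 233.

P[1] = 204, P[2] = 207, P[3] = 219, P[4] = 233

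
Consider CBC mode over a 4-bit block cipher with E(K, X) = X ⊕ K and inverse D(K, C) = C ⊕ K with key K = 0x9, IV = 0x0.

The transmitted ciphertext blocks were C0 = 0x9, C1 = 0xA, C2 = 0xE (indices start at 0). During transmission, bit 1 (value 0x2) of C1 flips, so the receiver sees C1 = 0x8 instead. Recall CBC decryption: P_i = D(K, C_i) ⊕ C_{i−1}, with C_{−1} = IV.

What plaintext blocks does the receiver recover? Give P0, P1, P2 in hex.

P0 = 0x0, P1 = 0x8, P2 = 0xF

Only C1 changed, to 0x8. In CBC, a change in C_i garbles P_i and flips the same bit in P_{i+1}. Decrypting the received ciphertext:
P0: D(K, 0x9) = 0x0; 0x0 ⊕ 0x0 = 0x0.
P1: D(K, 0x8) = 0x1; 0x1 ⊕ 0x9 = 0x8.
P2: D(K, 0xE) = 0x7; 0x7 ⊕ 0x8 = 0xF.
Blocks that differ from the original plaintext: P1, P2.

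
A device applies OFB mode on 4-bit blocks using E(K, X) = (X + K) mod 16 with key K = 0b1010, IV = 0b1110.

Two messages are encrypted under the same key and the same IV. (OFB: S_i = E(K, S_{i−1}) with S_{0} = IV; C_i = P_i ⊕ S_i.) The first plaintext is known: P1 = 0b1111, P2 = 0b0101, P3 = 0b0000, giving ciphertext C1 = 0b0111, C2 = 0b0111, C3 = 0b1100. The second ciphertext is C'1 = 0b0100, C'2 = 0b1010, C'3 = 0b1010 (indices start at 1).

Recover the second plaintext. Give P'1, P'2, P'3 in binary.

P'1 = 0b1100, P'2 = 0b1000, P'3 = 0b0110

In OFB with a reused IV, both messages share the same keystream S_i, so C_i ⊕ C'_i = P_i ⊕ P'_i and thus P'_i = P_i ⊕ C_i ⊕ C'_i.
P'1: 0b1111 ⊕ 0b0111 ⊕ 0b0100 = 0b1100.
P'2: 0b0101 ⊕ 0b0111 ⊕ 0b1010 = 0b1000.
P'3: 0b0000 ⊕ 0b1100 ⊕ 0b1010 = 0b0110.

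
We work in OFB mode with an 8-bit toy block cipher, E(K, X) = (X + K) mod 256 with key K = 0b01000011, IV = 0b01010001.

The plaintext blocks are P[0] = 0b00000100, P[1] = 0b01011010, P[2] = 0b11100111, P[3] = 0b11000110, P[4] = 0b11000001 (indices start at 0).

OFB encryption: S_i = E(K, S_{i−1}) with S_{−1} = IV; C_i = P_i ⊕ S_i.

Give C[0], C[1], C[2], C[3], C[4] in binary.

C[0] = 0b10010000, C[1] = 0b10001101, C[2] = 0b11111101, C[3] = 0b10011011, C[4] = 0b01100001

C[0]: S = E(K, 0b01010001) = 0b10010100; 0b00000100 ⊕ 0b10010100 = 0b10010000.
C[1]: S = E(K, 0b10010100) = 0b11010111; 0b01011010 ⊕ 0b11010111 = 0b10001101.
C[2]: S = E(K, 0b11010111) = 0b00011010; 0b11100111 ⊕ 0b00011010 = 0b11111101.
C[3]: S = E(K, 0b00011010) = 0b01011101; 0b11000110 ⊕ 0b01011101 = 0b10011011.
C[4]: S = E(K, 0b01011101) = 0b10100000; 0b11000001 ⊕ 0b10100000 = 0b01100001.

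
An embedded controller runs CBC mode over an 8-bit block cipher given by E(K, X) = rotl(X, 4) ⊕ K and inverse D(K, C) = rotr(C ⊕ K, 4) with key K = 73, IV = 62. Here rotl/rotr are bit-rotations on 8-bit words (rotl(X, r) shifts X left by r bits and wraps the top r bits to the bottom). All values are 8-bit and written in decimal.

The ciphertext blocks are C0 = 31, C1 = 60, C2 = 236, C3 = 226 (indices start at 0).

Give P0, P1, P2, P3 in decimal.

P0 = 91, P1 = 72, P2 = 102, P3 = 86

CBC decryption: P_i = D(K, C_i) ⊕ C_{i−1}, with C_{−1} = IV.
P0: D(K, 31) = 101; 101 ⊕ 62 = 91.
P1: D(K, 60) = 87; 87 ⊕ 31 = 72.
P2: D(K, 236) = 90; 90 ⊕ 60 = 102.
P3: D(K, 226) = 186; 186 ⊕ 236 = 86.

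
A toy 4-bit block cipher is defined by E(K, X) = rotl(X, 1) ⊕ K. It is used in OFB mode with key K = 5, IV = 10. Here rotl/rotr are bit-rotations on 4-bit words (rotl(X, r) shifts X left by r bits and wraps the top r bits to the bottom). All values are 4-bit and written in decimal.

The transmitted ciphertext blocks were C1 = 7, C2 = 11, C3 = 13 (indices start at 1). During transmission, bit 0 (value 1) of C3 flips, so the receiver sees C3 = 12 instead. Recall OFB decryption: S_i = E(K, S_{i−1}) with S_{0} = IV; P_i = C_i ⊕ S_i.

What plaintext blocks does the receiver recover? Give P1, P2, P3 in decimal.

Only C3 changed, to 12. In OFB, a change in C_i flips the same bit in P_i only; the keystream is unaffected. Decrypting the received ciphertext:
P1: S = E(K, 10) = 0; 7 ⊕ 0 = 7.
P2: S = E(K, 0) = 5; 11 ⊕ 5 = 14.
P3: S = E(K, 5) = 15; 12 ⊕ 15 = 3.
Blocks that differ from the original plaintext: P3.

P1 = 7, P2 = 14, P3 = 3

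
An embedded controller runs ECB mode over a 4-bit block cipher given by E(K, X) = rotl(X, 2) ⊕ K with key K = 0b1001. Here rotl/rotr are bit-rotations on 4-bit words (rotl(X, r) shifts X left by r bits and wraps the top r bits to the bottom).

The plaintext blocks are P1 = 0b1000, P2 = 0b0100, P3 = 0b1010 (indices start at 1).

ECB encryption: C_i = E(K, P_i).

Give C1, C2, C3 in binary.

C1 = 0b1011, C2 = 0b1000, C3 = 0b0011

C1: E(K, 0b1000) = 0b1011.
C2: E(K, 0b0100) = 0b1000.
C3: E(K, 0b1010) = 0b0011.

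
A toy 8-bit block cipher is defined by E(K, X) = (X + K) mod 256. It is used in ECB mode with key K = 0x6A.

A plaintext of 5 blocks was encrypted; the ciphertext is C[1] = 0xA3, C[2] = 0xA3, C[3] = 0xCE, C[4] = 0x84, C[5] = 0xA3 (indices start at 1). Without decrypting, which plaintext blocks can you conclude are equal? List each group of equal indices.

P[1] = P[2] = P[5]

ECB encrypts each block independently with the same key, so equal ciphertext blocks imply equal plaintext blocks.
C[1] = C[2] = C[5] = 0xA3, so P[1] = P[2] = P[5].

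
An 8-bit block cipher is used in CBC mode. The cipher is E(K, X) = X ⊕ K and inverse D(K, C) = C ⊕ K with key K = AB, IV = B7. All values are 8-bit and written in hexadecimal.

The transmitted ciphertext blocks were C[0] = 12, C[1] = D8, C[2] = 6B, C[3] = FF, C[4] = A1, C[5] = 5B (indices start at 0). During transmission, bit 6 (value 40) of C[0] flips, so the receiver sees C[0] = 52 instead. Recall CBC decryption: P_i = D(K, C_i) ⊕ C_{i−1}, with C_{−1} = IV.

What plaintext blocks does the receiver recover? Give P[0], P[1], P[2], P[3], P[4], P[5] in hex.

Only C[0] changed, to 52. In CBC, a change in C_i garbles P_i and flips the same bit in P_{i+1}. Decrypting the received ciphertext:
P[0]: D(K, 52) = F9; F9 ⊕ B7 = 4E.
P[1]: D(K, D8) = 73; 73 ⊕ 52 = 21.
P[2]: D(K, 6B) = C0; C0 ⊕ D8 = 18.
P[3]: D(K, FF) = 54; 54 ⊕ 6B = 3F.
P[4]: D(K, A1) = 0A; 0A ⊕ FF = F5.
P[5]: D(K, 5B) = F0; F0 ⊕ A1 = 51.
Blocks that differ from the original plaintext: P[0], P[1].

P[0] = 4E, P[1] = 21, P[2] = 18, P[3] = 3F, P[4] = F5, P[5] = 51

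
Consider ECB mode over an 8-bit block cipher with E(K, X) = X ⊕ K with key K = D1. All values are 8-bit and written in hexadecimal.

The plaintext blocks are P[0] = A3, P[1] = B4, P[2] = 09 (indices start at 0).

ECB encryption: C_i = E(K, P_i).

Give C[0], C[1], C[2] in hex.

C[0]: E(K, A3) = 72.
C[1]: E(K, B4) = 65.
C[2]: E(K, 09) = D8.

C[0] = 72, C[1] = 65, C[2] = D8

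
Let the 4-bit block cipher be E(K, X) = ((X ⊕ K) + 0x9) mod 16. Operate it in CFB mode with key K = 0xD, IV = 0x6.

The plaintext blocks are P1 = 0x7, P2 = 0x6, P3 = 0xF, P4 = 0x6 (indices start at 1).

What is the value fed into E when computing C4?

0xA

CFB encryption: C_i = P_i ⊕ E(K, C_{i−1}), with C_{0} = IV.
C1: E(K, 0x6) = 0x4; 0x7 ⊕ 0x4 = 0x3.
C2: E(K, 0x3) = 0x7; 0x6 ⊕ 0x7 = 0x1.
C3: E(K, 0x1) = 0x5; 0xF ⊕ 0x5 = 0xA.
C4: E(K, 0xA) = 0x0; 0x6 ⊕ 0x0 = 0x6.
So the input to E for block 4 is 0xA.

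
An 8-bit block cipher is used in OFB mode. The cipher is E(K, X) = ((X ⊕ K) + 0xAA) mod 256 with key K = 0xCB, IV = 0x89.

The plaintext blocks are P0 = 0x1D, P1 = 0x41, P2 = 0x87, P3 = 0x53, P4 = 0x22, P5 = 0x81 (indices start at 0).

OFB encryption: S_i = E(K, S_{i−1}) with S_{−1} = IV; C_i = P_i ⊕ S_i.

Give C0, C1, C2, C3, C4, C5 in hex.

C0: S = E(K, 0x89) = 0xEC; 0x1D ⊕ 0xEC = 0xF1.
C1: S = E(K, 0xEC) = 0xD1; 0x41 ⊕ 0xD1 = 0x90.
C2: S = E(K, 0xD1) = 0xC4; 0x87 ⊕ 0xC4 = 0x43.
C3: S = E(K, 0xC4) = 0xB9; 0x53 ⊕ 0xB9 = 0xEA.
C4: S = E(K, 0xB9) = 0x1C; 0x22 ⊕ 0x1C = 0x3E.
C5: S = E(K, 0x1C) = 0x81; 0x81 ⊕ 0x81 = 0x00.

C0 = 0xF1, C1 = 0x90, C2 = 0x43, C3 = 0xEA, C4 = 0x3E, C5 = 0x00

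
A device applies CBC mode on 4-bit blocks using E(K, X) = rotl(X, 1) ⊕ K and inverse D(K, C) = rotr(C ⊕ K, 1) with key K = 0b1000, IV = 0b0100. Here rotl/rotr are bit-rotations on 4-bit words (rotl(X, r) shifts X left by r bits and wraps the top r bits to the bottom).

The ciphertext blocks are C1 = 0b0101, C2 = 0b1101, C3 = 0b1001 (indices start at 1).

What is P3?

CBC decryption: P_i = D(K, C_i) ⊕ C_{i−1}, with C_{0} = IV.
P3: D(K, 0b1001) = 0b1000; 0b1000 ⊕ 0b1101 = 0b0101.

P3 = 0b0101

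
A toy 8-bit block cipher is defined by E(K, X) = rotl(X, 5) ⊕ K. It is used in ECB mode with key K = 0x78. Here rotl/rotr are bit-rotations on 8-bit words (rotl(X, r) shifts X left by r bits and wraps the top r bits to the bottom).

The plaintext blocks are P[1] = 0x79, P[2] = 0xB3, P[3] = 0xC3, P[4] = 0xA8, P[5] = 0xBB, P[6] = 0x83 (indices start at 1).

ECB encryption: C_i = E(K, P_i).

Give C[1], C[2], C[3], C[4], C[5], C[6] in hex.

C[1]: E(K, 0x79) = 0x57.
C[2]: E(K, 0xB3) = 0x0E.
C[3]: E(K, 0xC3) = 0x00.
C[4]: E(K, 0xA8) = 0x6D.
C[5]: E(K, 0xBB) = 0x0F.
C[6]: E(K, 0x83) = 0x08.

C[1] = 0x57, C[2] = 0x0E, C[3] = 0x00, C[4] = 0x6D, C[5] = 0x0F, C[6] = 0x08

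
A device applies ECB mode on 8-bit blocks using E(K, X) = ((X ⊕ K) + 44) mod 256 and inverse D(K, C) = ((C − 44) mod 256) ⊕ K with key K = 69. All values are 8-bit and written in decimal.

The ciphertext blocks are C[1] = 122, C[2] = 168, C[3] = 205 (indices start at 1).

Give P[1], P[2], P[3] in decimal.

ECB decryption: P_i = D(K, C_i).
P[1]: D(K, 122) = 11.
P[2]: D(K, 168) = 57.
P[3]: D(K, 205) = 228.

P[1] = 11, P[2] = 57, P[3] = 228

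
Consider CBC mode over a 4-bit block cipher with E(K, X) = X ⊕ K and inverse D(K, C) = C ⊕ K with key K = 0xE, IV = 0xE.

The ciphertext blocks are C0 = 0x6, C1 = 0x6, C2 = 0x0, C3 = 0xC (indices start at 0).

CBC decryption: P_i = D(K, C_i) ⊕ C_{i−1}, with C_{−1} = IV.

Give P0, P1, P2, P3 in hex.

P0: D(K, 0x6) = 0x8; 0x8 ⊕ 0xE = 0x6.
P1: D(K, 0x6) = 0x8; 0x8 ⊕ 0x6 = 0xE.
P2: D(K, 0x0) = 0xE; 0xE ⊕ 0x6 = 0x8.
P3: D(K, 0xC) = 0x2; 0x2 ⊕ 0x0 = 0x2.

P0 = 0x6, P1 = 0xE, P2 = 0x8, P3 = 0x2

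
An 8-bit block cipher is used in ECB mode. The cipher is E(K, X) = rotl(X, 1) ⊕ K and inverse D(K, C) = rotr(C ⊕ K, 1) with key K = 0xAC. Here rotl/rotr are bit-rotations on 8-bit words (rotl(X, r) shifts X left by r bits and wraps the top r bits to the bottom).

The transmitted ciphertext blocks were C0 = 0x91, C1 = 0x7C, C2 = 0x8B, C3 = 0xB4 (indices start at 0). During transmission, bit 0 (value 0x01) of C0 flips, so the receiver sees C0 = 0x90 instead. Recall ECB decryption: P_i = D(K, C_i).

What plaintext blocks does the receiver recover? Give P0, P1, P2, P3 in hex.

P0 = 0x1E, P1 = 0x68, P2 = 0x93, P3 = 0x0C

Only C0 changed, to 0x90. In ECB, a change in C_i affects only P_i. Decrypting the received ciphertext:
P0: D(K, 0x90) = 0x1E.
P1: D(K, 0x7C) = 0x68.
P2: D(K, 0x8B) = 0x93.
P3: D(K, 0xB4) = 0x0C.
Blocks that differ from the original plaintext: P0.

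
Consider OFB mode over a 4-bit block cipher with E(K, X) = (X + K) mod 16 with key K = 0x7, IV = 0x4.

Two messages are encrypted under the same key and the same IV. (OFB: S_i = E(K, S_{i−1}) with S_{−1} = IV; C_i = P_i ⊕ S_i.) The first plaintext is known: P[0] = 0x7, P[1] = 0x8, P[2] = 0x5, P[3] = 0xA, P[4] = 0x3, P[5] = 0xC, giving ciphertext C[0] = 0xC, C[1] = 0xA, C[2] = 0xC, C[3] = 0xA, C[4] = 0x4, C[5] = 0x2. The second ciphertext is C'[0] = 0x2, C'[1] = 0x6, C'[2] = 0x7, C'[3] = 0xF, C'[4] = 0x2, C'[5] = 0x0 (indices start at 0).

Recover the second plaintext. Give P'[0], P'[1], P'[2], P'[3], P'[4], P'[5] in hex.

In OFB with a reused IV, both messages share the same keystream S_i, so C_i ⊕ C'_i = P_i ⊕ P'_i and thus P'_i = P_i ⊕ C_i ⊕ C'_i.
P'[0]: 0x7 ⊕ 0xC ⊕ 0x2 = 0x9.
P'[1]: 0x8 ⊕ 0xA ⊕ 0x6 = 0x4.
P'[2]: 0x5 ⊕ 0xC ⊕ 0x7 = 0xE.
P'[3]: 0xA ⊕ 0xA ⊕ 0xF = 0xF.
P'[4]: 0x3 ⊕ 0x4 ⊕ 0x2 = 0x5.
P'[5]: 0xC ⊕ 0x2 ⊕ 0x0 = 0xE.

P'[0] = 0x9, P'[1] = 0x4, P'[2] = 0xE, P'[3] = 0xF, P'[4] = 0x5, P'[5] = 0xE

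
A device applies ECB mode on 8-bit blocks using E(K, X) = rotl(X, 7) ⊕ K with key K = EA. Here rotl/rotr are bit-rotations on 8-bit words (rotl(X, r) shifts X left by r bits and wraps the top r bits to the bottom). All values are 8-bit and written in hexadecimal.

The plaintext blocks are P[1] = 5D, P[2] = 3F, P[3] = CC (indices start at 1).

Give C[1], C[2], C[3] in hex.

C[1] = 44, C[2] = 75, C[3] = 8C

ECB encryption: C_i = E(K, P_i).
C[1]: E(K, 5D) = 44.
C[2]: E(K, 3F) = 75.
C[3]: E(K, CC) = 8C.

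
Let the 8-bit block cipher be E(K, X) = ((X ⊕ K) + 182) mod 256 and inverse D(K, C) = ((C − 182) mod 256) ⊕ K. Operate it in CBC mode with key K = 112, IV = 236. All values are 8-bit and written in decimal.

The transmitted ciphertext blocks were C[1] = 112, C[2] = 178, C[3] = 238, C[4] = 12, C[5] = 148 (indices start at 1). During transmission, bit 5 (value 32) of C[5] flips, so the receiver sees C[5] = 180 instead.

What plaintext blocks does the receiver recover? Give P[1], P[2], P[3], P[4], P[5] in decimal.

CBC decryption: P_i = D(K, C_i) ⊕ C_{i−1}, with C_{0} = IV.
Only C[5] changed, to 180. In CBC, a change in C_i garbles P_i and flips the same bit in P_{i+1}. Decrypting the received ciphertext:
P[1]: D(K, 112) = 202; 202 ⊕ 236 = 38.
P[2]: D(K, 178) = 140; 140 ⊕ 112 = 252.
P[3]: D(K, 238) = 72; 72 ⊕ 178 = 250.
P[4]: D(K, 12) = 38; 38 ⊕ 238 = 200.
P[5]: D(K, 180) = 142; 142 ⊕ 12 = 130.
Blocks that differ from the original plaintext: P[5].

P[1] = 38, P[2] = 252, P[3] = 250, P[4] = 200, P[5] = 130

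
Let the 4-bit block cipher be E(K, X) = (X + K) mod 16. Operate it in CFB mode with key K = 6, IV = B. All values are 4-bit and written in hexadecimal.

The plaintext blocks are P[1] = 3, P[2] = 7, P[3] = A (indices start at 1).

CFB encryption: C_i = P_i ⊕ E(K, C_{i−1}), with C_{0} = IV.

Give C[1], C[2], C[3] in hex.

C[1] = 2, C[2] = F, C[3] = F

C[1]: E(K, B) = 1; 3 ⊕ 1 = 2.
C[2]: E(K, 2) = 8; 7 ⊕ 8 = F.
C[3]: E(K, F) = 5; A ⊕ 5 = F.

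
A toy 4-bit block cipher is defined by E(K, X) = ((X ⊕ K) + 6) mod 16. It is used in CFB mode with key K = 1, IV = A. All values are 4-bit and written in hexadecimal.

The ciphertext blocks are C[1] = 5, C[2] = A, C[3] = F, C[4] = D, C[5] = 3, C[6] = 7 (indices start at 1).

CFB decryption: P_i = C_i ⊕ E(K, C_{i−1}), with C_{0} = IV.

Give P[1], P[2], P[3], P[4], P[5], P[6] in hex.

P[1] = 4, P[2] = 0, P[3] = E, P[4] = 9, P[5] = 1, P[6] = F

P[1]: E(K, A) = 1; 5 ⊕ 1 = 4.
P[2]: E(K, 5) = A; A ⊕ A = 0.
P[3]: E(K, A) = 1; F ⊕ 1 = E.
P[4]: E(K, F) = 4; D ⊕ 4 = 9.
P[5]: E(K, D) = 2; 3 ⊕ 2 = 1.
P[6]: E(K, 3) = 8; 7 ⊕ 8 = F.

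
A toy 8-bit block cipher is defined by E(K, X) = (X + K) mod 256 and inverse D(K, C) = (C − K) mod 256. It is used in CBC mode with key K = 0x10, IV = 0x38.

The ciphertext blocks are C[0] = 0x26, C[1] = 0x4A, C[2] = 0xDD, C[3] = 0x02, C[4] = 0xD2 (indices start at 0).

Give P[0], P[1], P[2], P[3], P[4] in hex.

P[0] = 0x2E, P[1] = 0x1C, P[2] = 0x87, P[3] = 0x2F, P[4] = 0xC0

CBC decryption: P_i = D(K, C_i) ⊕ C_{i−1}, with C_{−1} = IV.
P[0]: D(K, 0x26) = 0x16; 0x16 ⊕ 0x38 = 0x2E.
P[1]: D(K, 0x4A) = 0x3A; 0x3A ⊕ 0x26 = 0x1C.
P[2]: D(K, 0xDD) = 0xCD; 0xCD ⊕ 0x4A = 0x87.
P[3]: D(K, 0x02) = 0xF2; 0xF2 ⊕ 0xDD = 0x2F.
P[4]: D(K, 0xD2) = 0xC2; 0xC2 ⊕ 0x02 = 0xC0.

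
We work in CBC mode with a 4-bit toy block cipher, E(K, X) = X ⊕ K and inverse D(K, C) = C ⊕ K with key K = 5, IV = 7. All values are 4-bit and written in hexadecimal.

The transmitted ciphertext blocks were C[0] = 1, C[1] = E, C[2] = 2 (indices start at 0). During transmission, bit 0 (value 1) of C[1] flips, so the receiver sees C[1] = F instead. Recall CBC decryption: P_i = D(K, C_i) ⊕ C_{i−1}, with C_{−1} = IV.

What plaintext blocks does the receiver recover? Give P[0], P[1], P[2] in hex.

Only C[1] changed, to F. In CBC, a change in C_i garbles P_i and flips the same bit in P_{i+1}. Decrypting the received ciphertext:
P[0]: D(K, 1) = 4; 4 ⊕ 7 = 3.
P[1]: D(K, F) = A; A ⊕ 1 = B.
P[2]: D(K, 2) = 7; 7 ⊕ F = 8.
Blocks that differ from the original plaintext: P[1], P[2].

P[0] = 3, P[1] = B, P[2] = 8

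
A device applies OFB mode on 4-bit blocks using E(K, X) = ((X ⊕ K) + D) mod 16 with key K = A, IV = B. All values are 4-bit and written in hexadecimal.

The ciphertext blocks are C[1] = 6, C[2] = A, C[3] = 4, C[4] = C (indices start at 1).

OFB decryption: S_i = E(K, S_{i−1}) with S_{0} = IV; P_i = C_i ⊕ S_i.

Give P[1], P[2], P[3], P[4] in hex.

P[1] = 8, P[2] = B, P[3] = C, P[4] = 3

P[1]: S = E(K, B) = E; 6 ⊕ E = 8.
P[2]: S = E(K, E) = 1; A ⊕ 1 = B.
P[3]: S = E(K, 1) = 8; 4 ⊕ 8 = C.
P[4]: S = E(K, 8) = F; C ⊕ F = 3.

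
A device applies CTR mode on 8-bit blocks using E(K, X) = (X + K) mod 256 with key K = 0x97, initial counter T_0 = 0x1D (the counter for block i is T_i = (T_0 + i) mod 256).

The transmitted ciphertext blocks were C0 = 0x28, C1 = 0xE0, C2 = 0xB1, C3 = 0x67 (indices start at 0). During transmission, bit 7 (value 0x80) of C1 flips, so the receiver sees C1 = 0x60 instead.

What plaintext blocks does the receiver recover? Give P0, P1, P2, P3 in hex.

P0 = 0x9C, P1 = 0xD5, P2 = 0x07, P3 = 0xD0

CTR decryption: S_i = E(K, T_i) where T_i is the counter for block i; P_i = C_i ⊕ S_i.
Only C1 changed, to 0x60. In CTR, a change in C_i flips the same bit in P_i only; the keystream is unaffected. Decrypting the received ciphertext:
P0: T = 0x1D, S = E(K, T) = 0xB4; 0x28 ⊕ 0xB4 = 0x9C.
P1: T = 0x1E, S = E(K, T) = 0xB5; 0x60 ⊕ 0xB5 = 0xD5.
P2: T = 0x1F, S = E(K, T) = 0xB6; 0xB1 ⊕ 0xB6 = 0x07.
P3: T = 0x20, S = E(K, T) = 0xB7; 0x67 ⊕ 0xB7 = 0xD0.
Blocks that differ from the original plaintext: P1.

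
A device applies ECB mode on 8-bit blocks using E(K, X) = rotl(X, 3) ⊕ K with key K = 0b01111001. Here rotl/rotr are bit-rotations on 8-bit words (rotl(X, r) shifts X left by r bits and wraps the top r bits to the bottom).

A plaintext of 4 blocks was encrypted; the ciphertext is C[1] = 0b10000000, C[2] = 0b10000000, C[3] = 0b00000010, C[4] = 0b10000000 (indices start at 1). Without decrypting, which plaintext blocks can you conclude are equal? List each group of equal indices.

ECB encrypts each block independently with the same key, so equal ciphertext blocks imply equal plaintext blocks.
C[1] = C[2] = C[4] = 0b10000000, so P[1] = P[2] = P[4].

P[1] = P[2] = P[4]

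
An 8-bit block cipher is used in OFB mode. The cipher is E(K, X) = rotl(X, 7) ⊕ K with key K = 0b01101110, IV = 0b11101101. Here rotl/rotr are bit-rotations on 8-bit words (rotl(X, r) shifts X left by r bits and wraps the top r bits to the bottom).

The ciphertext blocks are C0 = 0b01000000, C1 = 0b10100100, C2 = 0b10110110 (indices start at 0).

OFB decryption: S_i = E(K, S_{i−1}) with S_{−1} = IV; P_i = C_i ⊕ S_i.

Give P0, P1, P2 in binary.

P0 = 0b11011000, P1 = 0b10000110, P2 = 0b11001001

P0: S = E(K, 0b11101101) = 0b10011000; 0b01000000 ⊕ 0b10011000 = 0b11011000.
P1: S = E(K, 0b10011000) = 0b00100010; 0b10100100 ⊕ 0b00100010 = 0b10000110.
P2: S = E(K, 0b00100010) = 0b01111111; 0b10110110 ⊕ 0b01111111 = 0b11001001.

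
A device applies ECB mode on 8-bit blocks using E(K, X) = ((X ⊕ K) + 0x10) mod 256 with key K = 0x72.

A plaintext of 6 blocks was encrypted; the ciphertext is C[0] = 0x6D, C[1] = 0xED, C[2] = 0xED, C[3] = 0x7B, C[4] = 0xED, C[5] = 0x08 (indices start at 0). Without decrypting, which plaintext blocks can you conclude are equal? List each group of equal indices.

ECB encrypts each block independently with the same key, so equal ciphertext blocks imply equal plaintext blocks.
C[1] = C[2] = C[4] = 0xED, so P[1] = P[2] = P[4].

P[1] = P[2] = P[4]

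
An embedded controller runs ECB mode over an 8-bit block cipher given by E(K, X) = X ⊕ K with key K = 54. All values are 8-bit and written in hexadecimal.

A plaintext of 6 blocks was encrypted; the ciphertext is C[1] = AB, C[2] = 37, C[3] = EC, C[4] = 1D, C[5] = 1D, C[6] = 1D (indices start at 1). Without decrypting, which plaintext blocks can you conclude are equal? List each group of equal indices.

P[4] = P[5] = P[6]

ECB encrypts each block independently with the same key, so equal ciphertext blocks imply equal plaintext blocks.
C[4] = C[5] = C[6] = 1D, so P[4] = P[5] = P[6].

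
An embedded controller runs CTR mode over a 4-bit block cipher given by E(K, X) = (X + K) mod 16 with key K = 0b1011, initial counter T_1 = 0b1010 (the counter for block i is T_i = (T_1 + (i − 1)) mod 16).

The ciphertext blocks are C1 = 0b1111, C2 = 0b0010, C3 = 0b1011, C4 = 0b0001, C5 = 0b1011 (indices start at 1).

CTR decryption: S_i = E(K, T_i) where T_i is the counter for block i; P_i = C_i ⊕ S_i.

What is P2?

P2 = 0b0100

P2: T = 0b1011, S = E(K, T) = 0b0110; 0b0010 ⊕ 0b0110 = 0b0100.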